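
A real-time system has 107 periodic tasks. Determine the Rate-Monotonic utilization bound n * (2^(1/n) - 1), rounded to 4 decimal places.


Compute 2^(1/107) = 1.0064990387
Subtract 1: 1.0064990387 - 1 = 0.0064990387
Multiply by n: 107 * 0.0064990387 = 0.6953971409
Round to 4 dp: 0.6954

0.6954


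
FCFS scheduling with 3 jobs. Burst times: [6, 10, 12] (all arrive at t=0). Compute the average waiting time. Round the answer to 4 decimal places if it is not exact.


FCFS order (as given): [6, 10, 12]
Waiting times:
  Job 1: wait = 0
  Job 2: wait = 6
  Job 3: wait = 16
Sum of waiting times = 22
Average waiting time = 22/3 = 7.3333

7.3333


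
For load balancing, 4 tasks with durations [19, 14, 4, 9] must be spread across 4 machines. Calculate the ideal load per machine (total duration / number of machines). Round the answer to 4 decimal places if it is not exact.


Total processing time = 19 + 14 + 4 + 9 = 46
Number of machines = 4
Ideal balanced load = 46 / 4 = 11.5

11.5


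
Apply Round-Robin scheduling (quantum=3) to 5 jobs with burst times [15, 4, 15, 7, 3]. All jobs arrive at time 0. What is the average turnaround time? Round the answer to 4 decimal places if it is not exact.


Time quantum = 3
Execution trace:
  J1 runs 3 units, time = 3
  J2 runs 3 units, time = 6
  J3 runs 3 units, time = 9
  J4 runs 3 units, time = 12
  J5 runs 3 units, time = 15
  J1 runs 3 units, time = 18
  J2 runs 1 units, time = 19
  J3 runs 3 units, time = 22
  J4 runs 3 units, time = 25
  J1 runs 3 units, time = 28
  J3 runs 3 units, time = 31
  J4 runs 1 units, time = 32
  J1 runs 3 units, time = 35
  J3 runs 3 units, time = 38
  J1 runs 3 units, time = 41
  J3 runs 3 units, time = 44
Finish times: [41, 19, 44, 32, 15]
Average turnaround = 151/5 = 30.2

30.2


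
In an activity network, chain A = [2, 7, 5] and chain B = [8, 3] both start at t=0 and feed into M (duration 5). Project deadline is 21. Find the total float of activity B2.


Forward pass: ES(B2) = sum of predecessors on chain B = 8
EF = ES + duration = 8 + 3 = 11
Backward pass: LF(M) = deadline = 21; LS(M) = 21 - 5 = 16
LF(B2) = LS(M) - sum(successors on chain B) = 16 - 0 = 16
LS = LF - duration = 16 - 3 = 13
Total float = LS - ES = 13 - 8 = 5

5


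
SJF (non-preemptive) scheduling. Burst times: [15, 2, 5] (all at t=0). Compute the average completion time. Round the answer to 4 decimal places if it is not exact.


SJF order (ascending): [2, 5, 15]
Completion times:
  Job 1: burst=2, C=2
  Job 2: burst=5, C=7
  Job 3: burst=15, C=22
Average completion = 31/3 = 10.3333

10.3333


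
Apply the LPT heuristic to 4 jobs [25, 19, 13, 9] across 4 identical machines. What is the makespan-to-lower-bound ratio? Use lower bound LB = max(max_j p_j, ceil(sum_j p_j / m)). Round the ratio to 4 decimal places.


LPT order: [25, 19, 13, 9]
Machine loads after assignment: [25, 19, 13, 9]
LPT makespan = 25
Lower bound = max(max_job, ceil(total/4)) = max(25, 17) = 25
Ratio = 25 / 25 = 1.0

1.0


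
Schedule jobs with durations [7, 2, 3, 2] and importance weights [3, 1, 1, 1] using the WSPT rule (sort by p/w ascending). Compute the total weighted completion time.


Compute p/w ratios and sort ascending (WSPT): [(2, 1), (2, 1), (7, 3), (3, 1)]
Compute weighted completion times:
  Job (p=2,w=1): C=2, w*C=1*2=2
  Job (p=2,w=1): C=4, w*C=1*4=4
  Job (p=7,w=3): C=11, w*C=3*11=33
  Job (p=3,w=1): C=14, w*C=1*14=14
Total weighted completion time = 53

53


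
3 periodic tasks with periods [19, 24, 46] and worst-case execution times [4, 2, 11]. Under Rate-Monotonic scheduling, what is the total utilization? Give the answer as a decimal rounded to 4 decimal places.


Compute individual utilizations (exact fractions):
  Task 1: C/T = 4/19 (approx. 0.2105)
  Task 2: C/T = 2/24 = 1/12 (approx. 0.0833)
  Task 3: C/T = 11/46 (approx. 0.2391)
Total utilization U = 4/19 + 1/12 + 11/46 = 2795/5244
Rounded to 4 decimal places: U = 0.5330
RM (Liu & Layland) bound for 3 tasks = 0.779763; compare with U = 2795/5244 (approx. 0.532990)
U <= bound, so schedulable by RM sufficient condition.

0.5330


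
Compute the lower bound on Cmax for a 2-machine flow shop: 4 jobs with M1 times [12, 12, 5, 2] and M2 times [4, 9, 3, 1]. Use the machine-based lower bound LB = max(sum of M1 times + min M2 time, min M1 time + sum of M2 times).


LB1 = sum(M1 times) + min(M2 times) = 31 + 1 = 32
LB2 = min(M1 times) + sum(M2 times) = 2 + 17 = 19
Lower bound = max(LB1, LB2) = max(32, 19) = 32

32


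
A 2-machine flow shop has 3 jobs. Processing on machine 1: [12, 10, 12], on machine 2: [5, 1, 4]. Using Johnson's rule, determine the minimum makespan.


Apply Johnson's rule:
  Group 1 (a <= b): []
  Group 2 (a > b): [(1, 12, 5), (3, 12, 4), (2, 10, 1)]
Optimal job order: [1, 3, 2]
Schedule:
  Job 1: M1 done at 12, M2 done at 17
  Job 3: M1 done at 24, M2 done at 28
  Job 2: M1 done at 34, M2 done at 35
Makespan = 35

35


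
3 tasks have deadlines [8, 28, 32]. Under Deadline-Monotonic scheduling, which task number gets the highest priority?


Sort tasks by relative deadline (ascending):
  Task 1: deadline = 8
  Task 2: deadline = 28
  Task 3: deadline = 32
Priority order (highest first): [1, 2, 3]
Highest priority task = 1

1


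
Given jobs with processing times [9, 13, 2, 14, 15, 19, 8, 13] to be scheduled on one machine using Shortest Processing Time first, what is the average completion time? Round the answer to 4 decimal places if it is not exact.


Sort jobs by processing time (SPT order): [2, 8, 9, 13, 13, 14, 15, 19]
Compute completion times sequentially:
  Job 1: processing = 2, completes at 2
  Job 2: processing = 8, completes at 10
  Job 3: processing = 9, completes at 19
  Job 4: processing = 13, completes at 32
  Job 5: processing = 13, completes at 45
  Job 6: processing = 14, completes at 59
  Job 7: processing = 15, completes at 74
  Job 8: processing = 19, completes at 93
Sum of completion times = 334
Average completion time = 334/8 = 41.75

41.75


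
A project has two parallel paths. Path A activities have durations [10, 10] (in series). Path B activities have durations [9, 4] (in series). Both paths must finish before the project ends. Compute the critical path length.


Path A total = 10 + 10 = 20
Path B total = 9 + 4 = 13
Critical path = longest path = max(20, 13) = 20

20


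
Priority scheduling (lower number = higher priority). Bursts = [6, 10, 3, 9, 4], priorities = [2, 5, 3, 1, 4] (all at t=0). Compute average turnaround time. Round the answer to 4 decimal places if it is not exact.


Sort by priority (ascending = highest first):
Order: [(1, 9), (2, 6), (3, 3), (4, 4), (5, 10)]
Completion times:
  Priority 1, burst=9, C=9
  Priority 2, burst=6, C=15
  Priority 3, burst=3, C=18
  Priority 4, burst=4, C=22
  Priority 5, burst=10, C=32
Average turnaround = 96/5 = 19.2

19.2


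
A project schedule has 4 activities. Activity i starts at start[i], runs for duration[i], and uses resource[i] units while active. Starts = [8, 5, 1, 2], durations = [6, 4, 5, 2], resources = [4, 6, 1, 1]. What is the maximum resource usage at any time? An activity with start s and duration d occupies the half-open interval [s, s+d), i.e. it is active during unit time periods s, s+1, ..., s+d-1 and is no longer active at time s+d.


Each activity i is active on [start_i, start_i + duration_i).
Compute total resource usage per time slot:
  t=0: active resources = [], total = 0
  t=1: active resources = [1], total = 1
  t=2: active resources = [1, 1], total = 2
  t=3: active resources = [1, 1], total = 2
  t=4: active resources = [1], total = 1
  t=5: active resources = [6, 1], total = 7
  t=6: active resources = [6], total = 6
  t=7: active resources = [6], total = 6
  t=8: active resources = [4, 6], total = 10
  t=9: active resources = [4], total = 4
  t=10: active resources = [4], total = 4
  t=11: active resources = [4], total = 4
  t=12: active resources = [4], total = 4
  t=13: active resources = [4], total = 4
Peak resource demand = 10

10


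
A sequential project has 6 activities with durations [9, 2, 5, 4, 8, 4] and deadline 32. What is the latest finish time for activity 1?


LF(activity 1) = deadline - sum of successor durations
Successors: activities 2 through 6 with durations [2, 5, 4, 8, 4]
Sum of successor durations = 23
LF = 32 - 23 = 9

9


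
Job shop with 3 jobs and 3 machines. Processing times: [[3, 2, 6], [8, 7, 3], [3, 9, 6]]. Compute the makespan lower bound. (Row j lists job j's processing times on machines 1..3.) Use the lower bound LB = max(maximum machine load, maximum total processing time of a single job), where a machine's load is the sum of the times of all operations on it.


Machine loads:
  Machine 1: 3 + 8 + 3 = 14
  Machine 2: 2 + 7 + 9 = 18
  Machine 3: 6 + 3 + 6 = 15
Max machine load = 18
Job totals:
  Job 1: 11
  Job 2: 18
  Job 3: 18
Max job total = 18
Lower bound = max(18, 18) = 18

18


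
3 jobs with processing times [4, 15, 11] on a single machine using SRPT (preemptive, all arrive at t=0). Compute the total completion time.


Since all jobs arrive at t=0, SRPT equals SPT ordering.
SPT order: [4, 11, 15]
Completion times:
  Job 1: p=4, C=4
  Job 2: p=11, C=15
  Job 3: p=15, C=30
Total completion time = 4 + 15 + 30 = 49

49


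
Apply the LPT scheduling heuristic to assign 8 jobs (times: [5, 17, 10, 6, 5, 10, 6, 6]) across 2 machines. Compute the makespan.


Sort jobs in decreasing order (LPT): [17, 10, 10, 6, 6, 6, 5, 5]
Assign each job to the least loaded machine:
  Machine 1: jobs [17, 6, 6, 5], load = 34
  Machine 2: jobs [10, 10, 6, 5], load = 31
Makespan = max load = 34

34


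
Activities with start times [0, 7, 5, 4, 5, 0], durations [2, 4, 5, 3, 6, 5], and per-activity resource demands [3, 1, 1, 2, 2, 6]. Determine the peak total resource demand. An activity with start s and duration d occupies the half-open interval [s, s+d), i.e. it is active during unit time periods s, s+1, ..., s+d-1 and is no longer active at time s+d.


Each activity i is active on [start_i, start_i + duration_i).
Compute total resource usage per time slot:
  t=0: active resources = [3, 6], total = 9
  t=1: active resources = [3, 6], total = 9
  t=2: active resources = [6], total = 6
  t=3: active resources = [6], total = 6
  t=4: active resources = [2, 6], total = 8
  t=5: active resources = [1, 2, 2], total = 5
  t=6: active resources = [1, 2, 2], total = 5
  t=7: active resources = [1, 1, 2], total = 4
  t=8: active resources = [1, 1, 2], total = 4
  t=9: active resources = [1, 1, 2], total = 4
  t=10: active resources = [1, 2], total = 3
Peak resource demand = 9

9


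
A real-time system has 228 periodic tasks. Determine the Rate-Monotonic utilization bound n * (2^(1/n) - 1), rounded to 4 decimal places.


Compute 2^(1/228) = 1.0030447451
Subtract 1: 1.0030447451 - 1 = 0.0030447451
Multiply by n: 228 * 0.0030447451 = 0.6942018828
Round to 4 dp: 0.6942

0.6942


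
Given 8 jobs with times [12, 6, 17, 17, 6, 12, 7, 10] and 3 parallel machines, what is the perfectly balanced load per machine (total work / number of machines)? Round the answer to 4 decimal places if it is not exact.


Total processing time = 12 + 6 + 17 + 17 + 6 + 12 + 7 + 10 = 87
Number of machines = 3
Ideal balanced load = 87 / 3 = 29.0

29.0


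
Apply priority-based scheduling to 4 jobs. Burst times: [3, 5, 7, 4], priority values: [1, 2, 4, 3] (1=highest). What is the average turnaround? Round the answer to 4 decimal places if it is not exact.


Sort by priority (ascending = highest first):
Order: [(1, 3), (2, 5), (3, 4), (4, 7)]
Completion times:
  Priority 1, burst=3, C=3
  Priority 2, burst=5, C=8
  Priority 3, burst=4, C=12
  Priority 4, burst=7, C=19
Average turnaround = 42/4 = 10.5

10.5


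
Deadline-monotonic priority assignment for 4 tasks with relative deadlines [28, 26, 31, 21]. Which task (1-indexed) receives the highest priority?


Sort tasks by relative deadline (ascending):
  Task 4: deadline = 21
  Task 2: deadline = 26
  Task 1: deadline = 28
  Task 3: deadline = 31
Priority order (highest first): [4, 2, 1, 3]
Highest priority task = 4

4


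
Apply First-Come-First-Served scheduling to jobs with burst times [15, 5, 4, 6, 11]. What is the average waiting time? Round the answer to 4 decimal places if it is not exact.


FCFS order (as given): [15, 5, 4, 6, 11]
Waiting times:
  Job 1: wait = 0
  Job 2: wait = 15
  Job 3: wait = 20
  Job 4: wait = 24
  Job 5: wait = 30
Sum of waiting times = 89
Average waiting time = 89/5 = 17.8

17.8


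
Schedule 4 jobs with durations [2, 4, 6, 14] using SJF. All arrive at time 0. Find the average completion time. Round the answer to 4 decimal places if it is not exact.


SJF order (ascending): [2, 4, 6, 14]
Completion times:
  Job 1: burst=2, C=2
  Job 2: burst=4, C=6
  Job 3: burst=6, C=12
  Job 4: burst=14, C=26
Average completion = 46/4 = 11.5

11.5


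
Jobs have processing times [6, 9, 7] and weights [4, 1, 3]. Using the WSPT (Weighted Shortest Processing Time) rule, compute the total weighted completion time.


Compute p/w ratios and sort ascending (WSPT): [(6, 4), (7, 3), (9, 1)]
Compute weighted completion times:
  Job (p=6,w=4): C=6, w*C=4*6=24
  Job (p=7,w=3): C=13, w*C=3*13=39
  Job (p=9,w=1): C=22, w*C=1*22=22
Total weighted completion time = 85

85


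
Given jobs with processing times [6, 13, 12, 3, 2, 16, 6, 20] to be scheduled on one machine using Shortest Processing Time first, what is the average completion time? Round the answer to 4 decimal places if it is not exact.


Sort jobs by processing time (SPT order): [2, 3, 6, 6, 12, 13, 16, 20]
Compute completion times sequentially:
  Job 1: processing = 2, completes at 2
  Job 2: processing = 3, completes at 5
  Job 3: processing = 6, completes at 11
  Job 4: processing = 6, completes at 17
  Job 5: processing = 12, completes at 29
  Job 6: processing = 13, completes at 42
  Job 7: processing = 16, completes at 58
  Job 8: processing = 20, completes at 78
Sum of completion times = 242
Average completion time = 242/8 = 30.25

30.25


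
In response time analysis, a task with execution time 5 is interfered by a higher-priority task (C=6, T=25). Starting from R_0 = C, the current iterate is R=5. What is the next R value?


R_next = C + ceil(R_prev / T_hp) * C_hp
ceil(5 / 25) = ceil(0.2) = 1
Interference = 1 * 6 = 6
R_next = 5 + 6 = 11

11


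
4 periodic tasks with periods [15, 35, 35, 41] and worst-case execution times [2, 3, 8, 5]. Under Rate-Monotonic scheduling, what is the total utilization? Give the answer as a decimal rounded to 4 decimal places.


Compute individual utilizations (exact fractions):
  Task 1: C/T = 2/15 (approx. 0.1333)
  Task 2: C/T = 3/35 (approx. 0.0857)
  Task 3: C/T = 8/35 (approx. 0.2286)
  Task 4: C/T = 5/41 (approx. 0.122)
Total utilization U = 2/15 + 3/35 + 8/35 + 5/41 = 2452/4305
Rounded to 4 decimal places: U = 0.5696
RM (Liu & Layland) bound for 4 tasks = 0.756828; compare with U = 2452/4305 (approx. 0.569570)
U <= bound, so schedulable by RM sufficient condition.

0.5696


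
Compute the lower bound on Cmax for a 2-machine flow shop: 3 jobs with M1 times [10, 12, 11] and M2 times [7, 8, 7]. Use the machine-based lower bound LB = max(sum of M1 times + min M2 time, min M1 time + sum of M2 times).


LB1 = sum(M1 times) + min(M2 times) = 33 + 7 = 40
LB2 = min(M1 times) + sum(M2 times) = 10 + 22 = 32
Lower bound = max(LB1, LB2) = max(40, 32) = 40

40


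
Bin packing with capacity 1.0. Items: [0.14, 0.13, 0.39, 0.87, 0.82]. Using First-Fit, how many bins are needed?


Place items sequentially using First-Fit:
  Item 0.14 -> new Bin 1
  Item 0.13 -> Bin 1 (now 0.27)
  Item 0.39 -> Bin 1 (now 0.66)
  Item 0.87 -> new Bin 2
  Item 0.82 -> new Bin 3
Total bins used = 3

3


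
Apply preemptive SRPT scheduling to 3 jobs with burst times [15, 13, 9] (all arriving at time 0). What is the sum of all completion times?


Since all jobs arrive at t=0, SRPT equals SPT ordering.
SPT order: [9, 13, 15]
Completion times:
  Job 1: p=9, C=9
  Job 2: p=13, C=22
  Job 3: p=15, C=37
Total completion time = 9 + 22 + 37 = 68

68


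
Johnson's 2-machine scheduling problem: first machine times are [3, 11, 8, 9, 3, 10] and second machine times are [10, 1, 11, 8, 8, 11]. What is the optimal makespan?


Apply Johnson's rule:
  Group 1 (a <= b): [(1, 3, 10), (5, 3, 8), (3, 8, 11), (6, 10, 11)]
  Group 2 (a > b): [(4, 9, 8), (2, 11, 1)]
Optimal job order: [1, 5, 3, 6, 4, 2]
Schedule:
  Job 1: M1 done at 3, M2 done at 13
  Job 5: M1 done at 6, M2 done at 21
  Job 3: M1 done at 14, M2 done at 32
  Job 6: M1 done at 24, M2 done at 43
  Job 4: M1 done at 33, M2 done at 51
  Job 2: M1 done at 44, M2 done at 52
Makespan = 52

52


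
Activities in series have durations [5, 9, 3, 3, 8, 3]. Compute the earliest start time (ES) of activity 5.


Activity 5 starts after activities 1 through 4 complete.
Predecessor durations: [5, 9, 3, 3]
ES = 5 + 9 + 3 + 3 = 20

20


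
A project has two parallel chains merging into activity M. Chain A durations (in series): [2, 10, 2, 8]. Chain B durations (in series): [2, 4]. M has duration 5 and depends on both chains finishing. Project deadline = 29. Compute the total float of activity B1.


Forward pass: ES(B1) = sum of predecessors on chain B = 0
EF = ES + duration = 0 + 2 = 2
Backward pass: LF(M) = deadline = 29; LS(M) = 29 - 5 = 24
LF(B1) = LS(M) - sum(successors on chain B) = 24 - 4 = 20
LS = LF - duration = 20 - 2 = 18
Total float = LS - ES = 18 - 0 = 18

18


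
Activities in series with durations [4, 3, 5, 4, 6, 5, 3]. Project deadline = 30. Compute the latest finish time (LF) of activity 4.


LF(activity 4) = deadline - sum of successor durations
Successors: activities 5 through 7 with durations [6, 5, 3]
Sum of successor durations = 14
LF = 30 - 14 = 16

16


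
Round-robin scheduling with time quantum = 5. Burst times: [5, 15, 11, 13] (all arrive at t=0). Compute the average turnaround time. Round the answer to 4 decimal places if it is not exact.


Time quantum = 5
Execution trace:
  J1 runs 5 units, time = 5
  J2 runs 5 units, time = 10
  J3 runs 5 units, time = 15
  J4 runs 5 units, time = 20
  J2 runs 5 units, time = 25
  J3 runs 5 units, time = 30
  J4 runs 5 units, time = 35
  J2 runs 5 units, time = 40
  J3 runs 1 units, time = 41
  J4 runs 3 units, time = 44
Finish times: [5, 40, 41, 44]
Average turnaround = 130/4 = 32.5

32.5


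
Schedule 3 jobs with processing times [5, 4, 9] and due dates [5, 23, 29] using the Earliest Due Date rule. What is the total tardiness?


Sort by due date (EDD order): [(5, 5), (4, 23), (9, 29)]
Compute completion times and tardiness:
  Job 1: p=5, d=5, C=5, tardiness=max(0,5-5)=0
  Job 2: p=4, d=23, C=9, tardiness=max(0,9-23)=0
  Job 3: p=9, d=29, C=18, tardiness=max(0,18-29)=0
Total tardiness = 0

0


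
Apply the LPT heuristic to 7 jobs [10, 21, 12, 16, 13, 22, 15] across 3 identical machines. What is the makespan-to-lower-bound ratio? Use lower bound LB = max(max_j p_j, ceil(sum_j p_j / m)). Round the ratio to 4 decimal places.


LPT order: [22, 21, 16, 15, 13, 12, 10]
Machine loads after assignment: [34, 34, 41]
LPT makespan = 41
Lower bound = max(max_job, ceil(total/3)) = max(22, 37) = 37
Ratio = 41 / 37 = 1.1081

1.1081


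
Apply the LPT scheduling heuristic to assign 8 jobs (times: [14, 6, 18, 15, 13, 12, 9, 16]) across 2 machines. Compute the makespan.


Sort jobs in decreasing order (LPT): [18, 16, 15, 14, 13, 12, 9, 6]
Assign each job to the least loaded machine:
  Machine 1: jobs [18, 14, 12, 9], load = 53
  Machine 2: jobs [16, 15, 13, 6], load = 50
Makespan = max load = 53

53


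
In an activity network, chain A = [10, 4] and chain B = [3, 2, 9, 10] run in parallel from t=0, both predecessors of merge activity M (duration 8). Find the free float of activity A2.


ES(A2) = sum of predecessors on chain A = 10
EF(A2) = ES + duration = 10 + 4 = 14
Successor of A2 is M. ES(M) = max(sum(A), sum(B)) = max(14, 24) = 24
Free float = ES(successor) - EF(current) = 24 - 14 = 10

10


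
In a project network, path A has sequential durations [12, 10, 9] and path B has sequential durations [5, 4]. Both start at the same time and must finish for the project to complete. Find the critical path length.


Path A total = 12 + 10 + 9 = 31
Path B total = 5 + 4 = 9
Critical path = longest path = max(31, 9) = 31

31


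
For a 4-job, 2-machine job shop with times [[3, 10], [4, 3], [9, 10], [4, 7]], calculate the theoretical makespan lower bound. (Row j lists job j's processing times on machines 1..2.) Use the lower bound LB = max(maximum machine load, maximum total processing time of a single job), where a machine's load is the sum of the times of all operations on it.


Machine loads:
  Machine 1: 3 + 4 + 9 + 4 = 20
  Machine 2: 10 + 3 + 10 + 7 = 30
Max machine load = 30
Job totals:
  Job 1: 13
  Job 2: 7
  Job 3: 19
  Job 4: 11
Max job total = 19
Lower bound = max(30, 19) = 30

30


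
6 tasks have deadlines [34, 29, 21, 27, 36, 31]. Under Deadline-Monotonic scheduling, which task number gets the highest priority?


Sort tasks by relative deadline (ascending):
  Task 3: deadline = 21
  Task 4: deadline = 27
  Task 2: deadline = 29
  Task 6: deadline = 31
  Task 1: deadline = 34
  Task 5: deadline = 36
Priority order (highest first): [3, 4, 2, 6, 1, 5]
Highest priority task = 3

3


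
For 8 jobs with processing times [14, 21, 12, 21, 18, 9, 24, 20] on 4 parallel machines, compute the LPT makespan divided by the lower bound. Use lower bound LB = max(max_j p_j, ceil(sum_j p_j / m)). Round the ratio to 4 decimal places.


LPT order: [24, 21, 21, 20, 18, 14, 12, 9]
Machine loads after assignment: [33, 35, 33, 38]
LPT makespan = 38
Lower bound = max(max_job, ceil(total/4)) = max(24, 35) = 35
Ratio = 38 / 35 = 1.0857

1.0857


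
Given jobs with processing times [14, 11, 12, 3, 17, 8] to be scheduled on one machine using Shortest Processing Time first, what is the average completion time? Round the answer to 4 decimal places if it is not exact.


Sort jobs by processing time (SPT order): [3, 8, 11, 12, 14, 17]
Compute completion times sequentially:
  Job 1: processing = 3, completes at 3
  Job 2: processing = 8, completes at 11
  Job 3: processing = 11, completes at 22
  Job 4: processing = 12, completes at 34
  Job 5: processing = 14, completes at 48
  Job 6: processing = 17, completes at 65
Sum of completion times = 183
Average completion time = 183/6 = 30.5

30.5


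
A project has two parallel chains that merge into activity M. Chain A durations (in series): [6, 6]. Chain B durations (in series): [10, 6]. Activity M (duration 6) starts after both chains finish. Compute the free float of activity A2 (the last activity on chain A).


ES(A2) = sum of predecessors on chain A = 6
EF(A2) = ES + duration = 6 + 6 = 12
Successor of A2 is M. ES(M) = max(sum(A), sum(B)) = max(12, 16) = 16
Free float = ES(successor) - EF(current) = 16 - 12 = 4

4


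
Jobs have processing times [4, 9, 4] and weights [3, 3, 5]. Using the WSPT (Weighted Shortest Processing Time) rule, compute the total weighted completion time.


Compute p/w ratios and sort ascending (WSPT): [(4, 5), (4, 3), (9, 3)]
Compute weighted completion times:
  Job (p=4,w=5): C=4, w*C=5*4=20
  Job (p=4,w=3): C=8, w*C=3*8=24
  Job (p=9,w=3): C=17, w*C=3*17=51
Total weighted completion time = 95

95


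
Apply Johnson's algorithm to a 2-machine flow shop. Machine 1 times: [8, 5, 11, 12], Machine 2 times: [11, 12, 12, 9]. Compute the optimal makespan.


Apply Johnson's rule:
  Group 1 (a <= b): [(2, 5, 12), (1, 8, 11), (3, 11, 12)]
  Group 2 (a > b): [(4, 12, 9)]
Optimal job order: [2, 1, 3, 4]
Schedule:
  Job 2: M1 done at 5, M2 done at 17
  Job 1: M1 done at 13, M2 done at 28
  Job 3: M1 done at 24, M2 done at 40
  Job 4: M1 done at 36, M2 done at 49
Makespan = 49

49


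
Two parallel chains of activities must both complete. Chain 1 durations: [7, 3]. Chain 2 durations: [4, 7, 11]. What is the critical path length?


Path A total = 7 + 3 = 10
Path B total = 4 + 7 + 11 = 22
Critical path = longest path = max(10, 22) = 22

22


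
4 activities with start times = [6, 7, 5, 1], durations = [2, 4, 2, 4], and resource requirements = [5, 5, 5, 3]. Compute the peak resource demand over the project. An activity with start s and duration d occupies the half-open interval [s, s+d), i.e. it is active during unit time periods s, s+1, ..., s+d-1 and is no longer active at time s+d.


Each activity i is active on [start_i, start_i + duration_i).
Compute total resource usage per time slot:
  t=0: active resources = [], total = 0
  t=1: active resources = [3], total = 3
  t=2: active resources = [3], total = 3
  t=3: active resources = [3], total = 3
  t=4: active resources = [3], total = 3
  t=5: active resources = [5], total = 5
  t=6: active resources = [5, 5], total = 10
  t=7: active resources = [5, 5], total = 10
  t=8: active resources = [5], total = 5
  t=9: active resources = [5], total = 5
  t=10: active resources = [5], total = 5
Peak resource demand = 10

10


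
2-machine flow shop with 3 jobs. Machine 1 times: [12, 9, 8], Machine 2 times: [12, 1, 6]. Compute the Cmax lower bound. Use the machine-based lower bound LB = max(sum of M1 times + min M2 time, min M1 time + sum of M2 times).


LB1 = sum(M1 times) + min(M2 times) = 29 + 1 = 30
LB2 = min(M1 times) + sum(M2 times) = 8 + 19 = 27
Lower bound = max(LB1, LB2) = max(30, 27) = 30

30


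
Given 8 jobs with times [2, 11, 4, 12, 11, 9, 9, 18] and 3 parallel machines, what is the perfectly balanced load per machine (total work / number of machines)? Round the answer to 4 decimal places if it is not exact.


Total processing time = 2 + 11 + 4 + 12 + 11 + 9 + 9 + 18 = 76
Number of machines = 3
Ideal balanced load = 76 / 3 = 25.3333

25.3333


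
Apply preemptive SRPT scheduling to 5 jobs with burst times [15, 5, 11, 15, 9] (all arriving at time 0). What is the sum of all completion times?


Since all jobs arrive at t=0, SRPT equals SPT ordering.
SPT order: [5, 9, 11, 15, 15]
Completion times:
  Job 1: p=5, C=5
  Job 2: p=9, C=14
  Job 3: p=11, C=25
  Job 4: p=15, C=40
  Job 5: p=15, C=55
Total completion time = 5 + 14 + 25 + 40 + 55 = 139

139


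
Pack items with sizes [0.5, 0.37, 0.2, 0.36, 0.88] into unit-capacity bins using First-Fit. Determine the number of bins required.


Place items sequentially using First-Fit:
  Item 0.5 -> new Bin 1
  Item 0.37 -> Bin 1 (now 0.87)
  Item 0.2 -> new Bin 2
  Item 0.36 -> Bin 2 (now 0.56)
  Item 0.88 -> new Bin 3
Total bins used = 3

3


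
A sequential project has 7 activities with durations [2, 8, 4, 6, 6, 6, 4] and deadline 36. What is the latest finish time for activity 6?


LF(activity 6) = deadline - sum of successor durations
Successors: activities 7 through 7 with durations [4]
Sum of successor durations = 4
LF = 36 - 4 = 32

32


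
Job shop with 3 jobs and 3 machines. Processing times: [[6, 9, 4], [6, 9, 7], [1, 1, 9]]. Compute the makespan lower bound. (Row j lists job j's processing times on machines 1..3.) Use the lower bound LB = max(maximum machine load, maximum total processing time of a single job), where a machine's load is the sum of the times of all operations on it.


Machine loads:
  Machine 1: 6 + 6 + 1 = 13
  Machine 2: 9 + 9 + 1 = 19
  Machine 3: 4 + 7 + 9 = 20
Max machine load = 20
Job totals:
  Job 1: 19
  Job 2: 22
  Job 3: 11
Max job total = 22
Lower bound = max(20, 22) = 22

22


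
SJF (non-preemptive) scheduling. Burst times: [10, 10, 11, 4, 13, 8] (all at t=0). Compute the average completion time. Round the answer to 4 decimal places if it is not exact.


SJF order (ascending): [4, 8, 10, 10, 11, 13]
Completion times:
  Job 1: burst=4, C=4
  Job 2: burst=8, C=12
  Job 3: burst=10, C=22
  Job 4: burst=10, C=32
  Job 5: burst=11, C=43
  Job 6: burst=13, C=56
Average completion = 169/6 = 28.1667

28.1667


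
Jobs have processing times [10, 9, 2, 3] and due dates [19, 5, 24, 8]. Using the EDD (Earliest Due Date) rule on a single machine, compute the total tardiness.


Sort by due date (EDD order): [(9, 5), (3, 8), (10, 19), (2, 24)]
Compute completion times and tardiness:
  Job 1: p=9, d=5, C=9, tardiness=max(0,9-5)=4
  Job 2: p=3, d=8, C=12, tardiness=max(0,12-8)=4
  Job 3: p=10, d=19, C=22, tardiness=max(0,22-19)=3
  Job 4: p=2, d=24, C=24, tardiness=max(0,24-24)=0
Total tardiness = 11

11


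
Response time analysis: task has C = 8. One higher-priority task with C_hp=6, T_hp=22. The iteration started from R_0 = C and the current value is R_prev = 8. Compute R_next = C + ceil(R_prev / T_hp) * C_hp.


R_next = C + ceil(R_prev / T_hp) * C_hp
ceil(8 / 22) = ceil(0.3636) = 1
Interference = 1 * 6 = 6
R_next = 8 + 6 = 14

14


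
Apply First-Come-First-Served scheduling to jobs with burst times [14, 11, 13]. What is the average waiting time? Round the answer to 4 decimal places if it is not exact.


FCFS order (as given): [14, 11, 13]
Waiting times:
  Job 1: wait = 0
  Job 2: wait = 14
  Job 3: wait = 25
Sum of waiting times = 39
Average waiting time = 39/3 = 13.0

13.0


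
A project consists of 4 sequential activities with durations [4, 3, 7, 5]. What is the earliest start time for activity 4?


Activity 4 starts after activities 1 through 3 complete.
Predecessor durations: [4, 3, 7]
ES = 4 + 3 + 7 = 14

14


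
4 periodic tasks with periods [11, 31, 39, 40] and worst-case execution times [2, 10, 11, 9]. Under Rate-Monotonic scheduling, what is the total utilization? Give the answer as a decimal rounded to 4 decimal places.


Compute individual utilizations (exact fractions):
  Task 1: C/T = 2/11 (approx. 0.1818)
  Task 2: C/T = 10/31 (approx. 0.3226)
  Task 3: C/T = 11/39 (approx. 0.2821)
  Task 4: C/T = 9/40 (approx. 0.225)
Total utilization U = 2/11 + 10/31 + 11/39 + 9/40 = 538051/531960
Rounded to 4 decimal places: U = 1.0115
RM (Liu & Layland) bound for 4 tasks = 0.756828; compare with U = 538051/531960 (approx. 1.011450)
U > 1, so the task set is not schedulable (processor overloaded).

1.0115


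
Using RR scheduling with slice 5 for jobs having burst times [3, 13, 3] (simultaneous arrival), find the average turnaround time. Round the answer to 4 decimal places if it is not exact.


Time quantum = 5
Execution trace:
  J1 runs 3 units, time = 3
  J2 runs 5 units, time = 8
  J3 runs 3 units, time = 11
  J2 runs 5 units, time = 16
  J2 runs 3 units, time = 19
Finish times: [3, 19, 11]
Average turnaround = 33/3 = 11.0

11.0


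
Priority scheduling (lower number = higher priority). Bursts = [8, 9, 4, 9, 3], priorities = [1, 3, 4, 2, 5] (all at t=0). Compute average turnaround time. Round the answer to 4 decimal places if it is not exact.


Sort by priority (ascending = highest first):
Order: [(1, 8), (2, 9), (3, 9), (4, 4), (5, 3)]
Completion times:
  Priority 1, burst=8, C=8
  Priority 2, burst=9, C=17
  Priority 3, burst=9, C=26
  Priority 4, burst=4, C=30
  Priority 5, burst=3, C=33
Average turnaround = 114/5 = 22.8

22.8


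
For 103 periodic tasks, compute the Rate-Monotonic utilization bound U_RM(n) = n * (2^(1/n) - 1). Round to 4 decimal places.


Compute 2^(1/103) = 1.0067522788
Subtract 1: 1.0067522788 - 1 = 0.0067522788
Multiply by n: 103 * 0.0067522788 = 0.6954847164
Round to 4 dp: 0.6955

0.6955


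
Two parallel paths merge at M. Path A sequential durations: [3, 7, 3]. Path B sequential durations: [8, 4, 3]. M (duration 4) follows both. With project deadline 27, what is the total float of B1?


Forward pass: ES(B1) = sum of predecessors on chain B = 0
EF = ES + duration = 0 + 8 = 8
Backward pass: LF(M) = deadline = 27; LS(M) = 27 - 4 = 23
LF(B1) = LS(M) - sum(successors on chain B) = 23 - 7 = 16
LS = LF - duration = 16 - 8 = 8
Total float = LS - ES = 8 - 0 = 8

8


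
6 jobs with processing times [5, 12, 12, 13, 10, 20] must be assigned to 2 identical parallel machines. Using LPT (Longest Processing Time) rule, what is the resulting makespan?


Sort jobs in decreasing order (LPT): [20, 13, 12, 12, 10, 5]
Assign each job to the least loaded machine:
  Machine 1: jobs [20, 12, 5], load = 37
  Machine 2: jobs [13, 12, 10], load = 35
Makespan = max load = 37

37


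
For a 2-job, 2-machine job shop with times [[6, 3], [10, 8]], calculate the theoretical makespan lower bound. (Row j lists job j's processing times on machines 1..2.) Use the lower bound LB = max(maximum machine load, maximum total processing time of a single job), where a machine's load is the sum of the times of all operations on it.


Machine loads:
  Machine 1: 6 + 10 = 16
  Machine 2: 3 + 8 = 11
Max machine load = 16
Job totals:
  Job 1: 9
  Job 2: 18
Max job total = 18
Lower bound = max(16, 18) = 18

18


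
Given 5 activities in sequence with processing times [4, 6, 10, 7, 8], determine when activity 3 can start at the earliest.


Activity 3 starts after activities 1 through 2 complete.
Predecessor durations: [4, 6]
ES = 4 + 6 = 10

10


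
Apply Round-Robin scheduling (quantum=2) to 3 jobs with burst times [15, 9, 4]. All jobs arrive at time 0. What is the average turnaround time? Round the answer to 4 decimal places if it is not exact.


Time quantum = 2
Execution trace:
  J1 runs 2 units, time = 2
  J2 runs 2 units, time = 4
  J3 runs 2 units, time = 6
  J1 runs 2 units, time = 8
  J2 runs 2 units, time = 10
  J3 runs 2 units, time = 12
  J1 runs 2 units, time = 14
  J2 runs 2 units, time = 16
  J1 runs 2 units, time = 18
  J2 runs 2 units, time = 20
  J1 runs 2 units, time = 22
  J2 runs 1 units, time = 23
  J1 runs 2 units, time = 25
  J1 runs 2 units, time = 27
  J1 runs 1 units, time = 28
Finish times: [28, 23, 12]
Average turnaround = 63/3 = 21.0

21.0


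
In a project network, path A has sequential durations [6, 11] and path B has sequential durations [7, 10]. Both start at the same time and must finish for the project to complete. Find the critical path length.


Path A total = 6 + 11 = 17
Path B total = 7 + 10 = 17
Critical path = longest path = max(17, 17) = 17

17


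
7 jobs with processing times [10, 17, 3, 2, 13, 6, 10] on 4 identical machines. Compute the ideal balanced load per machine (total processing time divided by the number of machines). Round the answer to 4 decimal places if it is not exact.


Total processing time = 10 + 17 + 3 + 2 + 13 + 6 + 10 = 61
Number of machines = 4
Ideal balanced load = 61 / 4 = 15.25

15.25


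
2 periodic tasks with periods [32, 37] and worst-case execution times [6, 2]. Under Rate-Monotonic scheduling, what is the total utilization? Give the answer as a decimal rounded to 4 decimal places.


Compute individual utilizations (exact fractions):
  Task 1: C/T = 6/32 = 3/16 (approx. 0.1875)
  Task 2: C/T = 2/37 (approx. 0.0541)
Total utilization U = 3/16 + 2/37 = 143/592
Rounded to 4 decimal places: U = 0.2416
RM (Liu & Layland) bound for 2 tasks = 0.828427; compare with U = 143/592 (approx. 0.241554)
U <= bound, so schedulable by RM sufficient condition.

0.2416


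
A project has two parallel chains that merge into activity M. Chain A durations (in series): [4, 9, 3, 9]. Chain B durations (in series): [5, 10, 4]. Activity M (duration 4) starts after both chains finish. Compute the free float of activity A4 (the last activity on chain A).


ES(A4) = sum of predecessors on chain A = 16
EF(A4) = ES + duration = 16 + 9 = 25
Successor of A4 is M. ES(M) = max(sum(A), sum(B)) = max(25, 19) = 25
Free float = ES(successor) - EF(current) = 25 - 25 = 0

0


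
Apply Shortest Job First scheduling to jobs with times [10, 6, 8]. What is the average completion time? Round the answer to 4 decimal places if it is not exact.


SJF order (ascending): [6, 8, 10]
Completion times:
  Job 1: burst=6, C=6
  Job 2: burst=8, C=14
  Job 3: burst=10, C=24
Average completion = 44/3 = 14.6667

14.6667


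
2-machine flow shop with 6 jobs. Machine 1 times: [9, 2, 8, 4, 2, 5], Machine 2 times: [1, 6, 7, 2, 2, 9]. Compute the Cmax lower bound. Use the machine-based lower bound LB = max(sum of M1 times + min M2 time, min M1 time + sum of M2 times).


LB1 = sum(M1 times) + min(M2 times) = 30 + 1 = 31
LB2 = min(M1 times) + sum(M2 times) = 2 + 27 = 29
Lower bound = max(LB1, LB2) = max(31, 29) = 31

31


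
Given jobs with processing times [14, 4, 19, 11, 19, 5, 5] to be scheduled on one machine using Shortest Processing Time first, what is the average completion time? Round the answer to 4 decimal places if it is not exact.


Sort jobs by processing time (SPT order): [4, 5, 5, 11, 14, 19, 19]
Compute completion times sequentially:
  Job 1: processing = 4, completes at 4
  Job 2: processing = 5, completes at 9
  Job 3: processing = 5, completes at 14
  Job 4: processing = 11, completes at 25
  Job 5: processing = 14, completes at 39
  Job 6: processing = 19, completes at 58
  Job 7: processing = 19, completes at 77
Sum of completion times = 226
Average completion time = 226/7 = 32.2857

32.2857


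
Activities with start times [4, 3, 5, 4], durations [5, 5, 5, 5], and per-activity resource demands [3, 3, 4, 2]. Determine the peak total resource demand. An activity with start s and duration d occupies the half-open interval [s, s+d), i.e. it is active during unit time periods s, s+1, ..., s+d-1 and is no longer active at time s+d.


Each activity i is active on [start_i, start_i + duration_i).
Compute total resource usage per time slot:
  t=0: active resources = [], total = 0
  t=1: active resources = [], total = 0
  t=2: active resources = [], total = 0
  t=3: active resources = [3], total = 3
  t=4: active resources = [3, 3, 2], total = 8
  t=5: active resources = [3, 3, 4, 2], total = 12
  t=6: active resources = [3, 3, 4, 2], total = 12
  t=7: active resources = [3, 3, 4, 2], total = 12
  t=8: active resources = [3, 4, 2], total = 9
  t=9: active resources = [4], total = 4
Peak resource demand = 12

12


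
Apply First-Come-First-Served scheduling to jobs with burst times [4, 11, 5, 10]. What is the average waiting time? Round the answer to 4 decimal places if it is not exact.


FCFS order (as given): [4, 11, 5, 10]
Waiting times:
  Job 1: wait = 0
  Job 2: wait = 4
  Job 3: wait = 15
  Job 4: wait = 20
Sum of waiting times = 39
Average waiting time = 39/4 = 9.75

9.75


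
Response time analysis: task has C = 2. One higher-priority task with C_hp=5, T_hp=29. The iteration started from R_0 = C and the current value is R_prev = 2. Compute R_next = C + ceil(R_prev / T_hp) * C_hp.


R_next = C + ceil(R_prev / T_hp) * C_hp
ceil(2 / 29) = ceil(0.069) = 1
Interference = 1 * 5 = 5
R_next = 2 + 5 = 7

7


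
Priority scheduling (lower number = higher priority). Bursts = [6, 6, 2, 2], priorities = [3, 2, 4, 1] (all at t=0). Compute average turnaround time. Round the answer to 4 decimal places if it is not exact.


Sort by priority (ascending = highest first):
Order: [(1, 2), (2, 6), (3, 6), (4, 2)]
Completion times:
  Priority 1, burst=2, C=2
  Priority 2, burst=6, C=8
  Priority 3, burst=6, C=14
  Priority 4, burst=2, C=16
Average turnaround = 40/4 = 10.0

10.0


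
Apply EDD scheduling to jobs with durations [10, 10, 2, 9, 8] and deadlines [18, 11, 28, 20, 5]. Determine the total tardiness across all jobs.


Sort by due date (EDD order): [(8, 5), (10, 11), (10, 18), (9, 20), (2, 28)]
Compute completion times and tardiness:
  Job 1: p=8, d=5, C=8, tardiness=max(0,8-5)=3
  Job 2: p=10, d=11, C=18, tardiness=max(0,18-11)=7
  Job 3: p=10, d=18, C=28, tardiness=max(0,28-18)=10
  Job 4: p=9, d=20, C=37, tardiness=max(0,37-20)=17
  Job 5: p=2, d=28, C=39, tardiness=max(0,39-28)=11
Total tardiness = 48

48


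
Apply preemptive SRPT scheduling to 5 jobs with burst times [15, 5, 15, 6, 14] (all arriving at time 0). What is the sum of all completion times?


Since all jobs arrive at t=0, SRPT equals SPT ordering.
SPT order: [5, 6, 14, 15, 15]
Completion times:
  Job 1: p=5, C=5
  Job 2: p=6, C=11
  Job 3: p=14, C=25
  Job 4: p=15, C=40
  Job 5: p=15, C=55
Total completion time = 5 + 11 + 25 + 40 + 55 = 136

136


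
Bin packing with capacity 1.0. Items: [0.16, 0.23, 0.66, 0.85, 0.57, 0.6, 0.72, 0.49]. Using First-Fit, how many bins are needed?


Place items sequentially using First-Fit:
  Item 0.16 -> new Bin 1
  Item 0.23 -> Bin 1 (now 0.39)
  Item 0.66 -> new Bin 2
  Item 0.85 -> new Bin 3
  Item 0.57 -> Bin 1 (now 0.96)
  Item 0.6 -> new Bin 4
  Item 0.72 -> new Bin 5
  Item 0.49 -> new Bin 6
Total bins used = 6

6
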